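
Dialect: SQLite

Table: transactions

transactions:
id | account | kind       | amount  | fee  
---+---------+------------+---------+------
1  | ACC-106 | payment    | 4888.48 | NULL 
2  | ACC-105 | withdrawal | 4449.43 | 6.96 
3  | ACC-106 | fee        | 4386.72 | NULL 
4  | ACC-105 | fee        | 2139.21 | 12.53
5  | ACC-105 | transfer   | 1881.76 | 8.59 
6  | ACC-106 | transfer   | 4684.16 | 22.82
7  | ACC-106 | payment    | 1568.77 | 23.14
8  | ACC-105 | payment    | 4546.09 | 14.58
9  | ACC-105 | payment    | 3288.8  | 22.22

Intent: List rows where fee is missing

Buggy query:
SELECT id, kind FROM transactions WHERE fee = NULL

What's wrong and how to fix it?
Bug: '= NULL' is always unknown in SQL three-valued logic, so no rows match

Fix: Replace '= NULL' with 'IS NULL'

Corrected query:
SELECT id, kind FROM transactions WHERE fee IS NULL

Result:
id | kind   
---+--------
1  | payment
3  | fee    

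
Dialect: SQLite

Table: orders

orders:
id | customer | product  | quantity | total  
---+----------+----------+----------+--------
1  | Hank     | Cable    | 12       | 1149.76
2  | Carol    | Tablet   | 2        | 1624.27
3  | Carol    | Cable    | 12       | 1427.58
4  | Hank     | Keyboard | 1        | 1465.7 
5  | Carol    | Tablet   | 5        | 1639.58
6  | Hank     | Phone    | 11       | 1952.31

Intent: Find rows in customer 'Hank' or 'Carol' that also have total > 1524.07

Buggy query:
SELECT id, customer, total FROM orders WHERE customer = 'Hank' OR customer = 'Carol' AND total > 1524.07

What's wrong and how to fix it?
Bug: Without parentheses, AND is evaluated before OR, so the total filter only applies to the 'Carol' branch

Fix: Group the OR with parentheses (or use IN), then AND the threshold

Corrected query:
SELECT id, customer, total FROM orders WHERE (customer = 'Hank' OR customer = 'Carol') AND total > 1524.07

Result:
id | customer | total  
---+----------+--------
2  | Carol    | 1624.27
5  | Carol    | 1639.58
6  | Hank     | 1952.31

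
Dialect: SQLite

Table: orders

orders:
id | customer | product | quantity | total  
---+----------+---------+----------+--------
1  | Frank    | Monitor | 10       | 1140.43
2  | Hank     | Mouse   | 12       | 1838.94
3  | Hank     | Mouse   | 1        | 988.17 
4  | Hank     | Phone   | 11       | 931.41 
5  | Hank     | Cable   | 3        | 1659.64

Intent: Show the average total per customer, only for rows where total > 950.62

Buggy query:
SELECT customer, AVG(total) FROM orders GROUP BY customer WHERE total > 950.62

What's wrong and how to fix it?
Bug: Row-level WHERE must come before GROUP BY in the clause order

Fix: Place WHERE between FROM and GROUP BY

Corrected query:
SELECT customer, AVG(total) FROM orders WHERE total > 950.62 GROUP BY customer

Result:
customer | AVG(total) 
---------+------------
Frank    | 1140.43    
Hank     | 1495.583333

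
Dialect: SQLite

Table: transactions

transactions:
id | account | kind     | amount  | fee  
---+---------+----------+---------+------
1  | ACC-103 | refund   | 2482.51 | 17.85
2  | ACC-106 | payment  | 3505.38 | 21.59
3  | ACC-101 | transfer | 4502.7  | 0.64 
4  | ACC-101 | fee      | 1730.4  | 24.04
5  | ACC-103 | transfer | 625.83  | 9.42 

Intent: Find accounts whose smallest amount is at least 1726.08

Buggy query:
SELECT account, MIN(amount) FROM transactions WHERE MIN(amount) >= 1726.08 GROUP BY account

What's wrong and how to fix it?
Bug: MIN() in WHERE is a misuse of aggregate

Fix: Replace WHERE with HAVING after the GROUP BY

Corrected query:
SELECT account, MIN(amount) FROM transactions GROUP BY account HAVING MIN(amount) >= 1726.08

Result:
account | MIN(amount)
--------+------------
ACC-101 | 1730.4     
ACC-106 | 3505.38    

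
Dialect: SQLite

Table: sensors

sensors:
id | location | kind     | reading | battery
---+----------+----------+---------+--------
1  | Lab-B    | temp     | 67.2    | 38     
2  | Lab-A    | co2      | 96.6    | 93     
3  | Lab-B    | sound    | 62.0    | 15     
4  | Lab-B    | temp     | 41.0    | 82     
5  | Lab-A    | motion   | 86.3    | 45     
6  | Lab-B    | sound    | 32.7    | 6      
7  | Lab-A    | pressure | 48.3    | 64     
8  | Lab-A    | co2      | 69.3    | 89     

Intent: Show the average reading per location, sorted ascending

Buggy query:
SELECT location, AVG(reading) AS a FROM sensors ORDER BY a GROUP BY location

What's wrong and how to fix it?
Bug: ORDER BY appears before GROUP BY; SQL clause order requires GROUP BY first

Fix: Reorder: SELECT … FROM … GROUP BY … ORDER BY …

Corrected query:
SELECT location, AVG(reading) AS a FROM sensors GROUP BY location ORDER BY a

Result:
location | a     
---------+-------
Lab-B    | 50.725
Lab-A    | 75.125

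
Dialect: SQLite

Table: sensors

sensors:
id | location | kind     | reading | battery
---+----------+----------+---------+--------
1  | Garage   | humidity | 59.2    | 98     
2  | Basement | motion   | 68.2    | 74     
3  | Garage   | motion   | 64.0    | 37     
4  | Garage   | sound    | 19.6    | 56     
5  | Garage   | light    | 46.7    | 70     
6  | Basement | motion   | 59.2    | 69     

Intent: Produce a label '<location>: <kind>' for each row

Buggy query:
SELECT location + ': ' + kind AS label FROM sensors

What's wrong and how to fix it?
Bug: '+' is numeric addition; on text columns SQLite converts them to 0 instead of concatenating

Fix: Replace + with || to concatenate text

Corrected query:
SELECT location || ': ' || kind AS label FROM sensors

Result:
label           
----------------
Garage: humidity
Basement: motion
Garage: motion  
Garage: sound   
Garage: light   
Basement: motion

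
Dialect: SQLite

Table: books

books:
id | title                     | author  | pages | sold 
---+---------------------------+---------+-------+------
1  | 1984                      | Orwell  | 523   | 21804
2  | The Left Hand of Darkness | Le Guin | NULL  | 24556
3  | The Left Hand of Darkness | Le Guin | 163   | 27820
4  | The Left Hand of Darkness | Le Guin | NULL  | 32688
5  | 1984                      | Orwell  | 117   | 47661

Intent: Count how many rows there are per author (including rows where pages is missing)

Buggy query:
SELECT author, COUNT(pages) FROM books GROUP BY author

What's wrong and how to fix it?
Bug: COUNT(column) counts non-NULL values only; rows with NULL pages aren't counted

Fix: Use COUNT(*) to count all rows regardless of NULL

Corrected query:
SELECT author, COUNT(*) FROM books GROUP BY author

Result:
author  | COUNT(*)
--------+---------
Le Guin | 3       
Orwell  | 2       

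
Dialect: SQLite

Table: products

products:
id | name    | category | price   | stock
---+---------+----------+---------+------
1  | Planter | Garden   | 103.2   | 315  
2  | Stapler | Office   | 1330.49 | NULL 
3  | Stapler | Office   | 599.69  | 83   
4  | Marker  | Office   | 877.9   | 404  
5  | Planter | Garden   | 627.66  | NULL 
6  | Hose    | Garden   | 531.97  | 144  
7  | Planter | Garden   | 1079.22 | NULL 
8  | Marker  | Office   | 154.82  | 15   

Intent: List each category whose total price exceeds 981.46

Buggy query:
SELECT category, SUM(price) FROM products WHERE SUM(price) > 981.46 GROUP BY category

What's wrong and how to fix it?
Bug: SUM(price) is an aggregate, but WHERE filters rows before aggregation

Fix: Move the aggregate condition to a HAVING clause

Corrected query:
SELECT category, SUM(price) FROM products GROUP BY category HAVING SUM(price) > 981.46

Result:
category | SUM(price)
---------+-----------
Garden   | 2342.05   
Office   | 2962.9    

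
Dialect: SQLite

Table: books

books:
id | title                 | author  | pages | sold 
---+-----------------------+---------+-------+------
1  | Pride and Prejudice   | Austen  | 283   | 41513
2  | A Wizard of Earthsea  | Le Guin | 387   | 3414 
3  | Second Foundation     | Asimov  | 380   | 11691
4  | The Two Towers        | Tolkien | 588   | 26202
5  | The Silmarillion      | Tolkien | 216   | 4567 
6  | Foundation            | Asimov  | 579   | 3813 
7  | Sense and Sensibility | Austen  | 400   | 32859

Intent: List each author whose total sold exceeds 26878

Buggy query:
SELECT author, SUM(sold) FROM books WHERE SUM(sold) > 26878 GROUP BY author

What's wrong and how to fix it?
Bug: SUM(sold) is an aggregate, but WHERE filters rows before aggregation

Fix: Use HAVING (which filters groups after aggregation) instead of WHERE

Corrected query:
SELECT author, SUM(sold) FROM books GROUP BY author HAVING SUM(sold) > 26878

Result:
author  | SUM(sold)
--------+----------
Austen  | 74372    
Tolkien | 30769    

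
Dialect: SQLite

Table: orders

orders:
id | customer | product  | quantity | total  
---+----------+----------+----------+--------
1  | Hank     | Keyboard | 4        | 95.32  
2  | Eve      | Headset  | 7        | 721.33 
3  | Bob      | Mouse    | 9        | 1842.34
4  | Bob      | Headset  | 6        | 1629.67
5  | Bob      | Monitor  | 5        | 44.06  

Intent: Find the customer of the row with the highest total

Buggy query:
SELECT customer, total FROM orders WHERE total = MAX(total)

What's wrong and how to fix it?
Bug: WHERE is evaluated per row; an aggregate over the whole table isn't defined there

Fix: Wrap MAX in a scalar subquery so WHERE compares against a single value

Corrected query:
SELECT customer, total FROM orders WHERE total = (SELECT MAX(total) FROM orders)

Result:
customer | total  
---------+--------
Bob      | 1842.34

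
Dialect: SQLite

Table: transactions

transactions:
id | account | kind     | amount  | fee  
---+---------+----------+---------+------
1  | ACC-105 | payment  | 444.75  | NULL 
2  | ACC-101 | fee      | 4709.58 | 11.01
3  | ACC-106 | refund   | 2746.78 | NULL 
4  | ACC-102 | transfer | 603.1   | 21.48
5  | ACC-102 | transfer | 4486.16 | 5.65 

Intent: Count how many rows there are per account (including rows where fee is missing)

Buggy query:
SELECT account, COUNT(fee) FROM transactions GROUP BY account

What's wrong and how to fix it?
Bug: COUNT(fee) skips NULLs, so groups with missing fee are undercounted

Fix: Replace COUNT(fee) with COUNT(*)

Corrected query:
SELECT account, COUNT(*) FROM transactions GROUP BY account

Result:
account | COUNT(*)
--------+---------
ACC-101 | 1       
ACC-102 | 2       
ACC-105 | 1       
ACC-106 | 1       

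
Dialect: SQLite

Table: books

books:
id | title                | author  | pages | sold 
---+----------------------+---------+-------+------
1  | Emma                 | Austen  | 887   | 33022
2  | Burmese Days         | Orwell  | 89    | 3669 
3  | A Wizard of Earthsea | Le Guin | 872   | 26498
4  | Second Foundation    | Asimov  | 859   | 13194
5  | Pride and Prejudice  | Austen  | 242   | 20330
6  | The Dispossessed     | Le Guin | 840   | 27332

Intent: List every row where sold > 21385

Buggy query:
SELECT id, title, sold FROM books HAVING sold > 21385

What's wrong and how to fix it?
Bug: This is a non-aggregate query (no GROUP BY, no aggregates), so in SQLite the HAVING clause is invalid here; a row-level condition belongs in WHERE

Fix: Use WHERE for row-level filtering

Corrected query:
SELECT id, title, sold FROM books WHERE sold > 21385

Result:
id | title                | sold 
---+----------------------+------
1  | Emma                 | 33022
3  | A Wizard of Earthsea | 26498
6  | The Dispossessed     | 27332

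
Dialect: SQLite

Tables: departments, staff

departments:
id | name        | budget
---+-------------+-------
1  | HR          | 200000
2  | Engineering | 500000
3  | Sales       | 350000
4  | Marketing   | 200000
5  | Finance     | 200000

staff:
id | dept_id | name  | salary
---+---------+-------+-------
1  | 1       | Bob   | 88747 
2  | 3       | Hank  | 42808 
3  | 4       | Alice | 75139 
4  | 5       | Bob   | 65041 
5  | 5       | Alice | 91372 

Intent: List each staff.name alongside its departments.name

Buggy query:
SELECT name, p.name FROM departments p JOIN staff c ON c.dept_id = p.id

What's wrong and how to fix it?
Bug: 'name' exists in both joined tables, so the database can't tell which one is meant

Fix: Prefix ambiguous columns with the table alias

Corrected query:
SELECT c.name, p.name FROM departments p JOIN staff c ON c.dept_id = p.id

Result:
name  | name     
------+----------
Bob   | HR       
Hank  | Sales    
Alice | Marketing
Bob   | Finance  
Alice | Finance  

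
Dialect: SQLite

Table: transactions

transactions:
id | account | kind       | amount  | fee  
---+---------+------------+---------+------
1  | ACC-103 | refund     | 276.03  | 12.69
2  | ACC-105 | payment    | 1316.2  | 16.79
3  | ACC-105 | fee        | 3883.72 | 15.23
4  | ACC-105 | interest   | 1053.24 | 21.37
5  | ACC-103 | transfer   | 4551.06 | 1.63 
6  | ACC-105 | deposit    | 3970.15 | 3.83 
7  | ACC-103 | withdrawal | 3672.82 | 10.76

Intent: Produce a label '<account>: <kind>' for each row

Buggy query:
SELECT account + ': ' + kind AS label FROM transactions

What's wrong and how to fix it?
Bug: SQLite uses || for string concatenation; + coerces text to numbers (yielding 0)

Fix: Use the || operator for string concatenation

Corrected query:
SELECT account || ': ' || kind AS label FROM transactions

Result:
label              
-------------------
ACC-103: refund    
ACC-105: payment   
ACC-105: fee       
ACC-105: interest  
ACC-103: transfer  
ACC-105: deposit   
ACC-103: withdrawal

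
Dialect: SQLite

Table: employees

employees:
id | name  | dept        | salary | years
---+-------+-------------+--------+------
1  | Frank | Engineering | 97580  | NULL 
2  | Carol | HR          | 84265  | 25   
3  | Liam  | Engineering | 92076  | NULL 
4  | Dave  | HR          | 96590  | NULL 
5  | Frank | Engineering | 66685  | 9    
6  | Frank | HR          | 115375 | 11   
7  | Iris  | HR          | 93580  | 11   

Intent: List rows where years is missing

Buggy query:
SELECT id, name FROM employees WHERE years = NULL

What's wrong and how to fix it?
Bug: '= NULL' is always unknown in SQL three-valued logic, so no rows match

Fix: Replace '= NULL' with 'IS NULL'

Corrected query:
SELECT id, name FROM employees WHERE years IS NULL

Result:
id | name 
---+------
1  | Frank
3  | Liam 
4  | Dave 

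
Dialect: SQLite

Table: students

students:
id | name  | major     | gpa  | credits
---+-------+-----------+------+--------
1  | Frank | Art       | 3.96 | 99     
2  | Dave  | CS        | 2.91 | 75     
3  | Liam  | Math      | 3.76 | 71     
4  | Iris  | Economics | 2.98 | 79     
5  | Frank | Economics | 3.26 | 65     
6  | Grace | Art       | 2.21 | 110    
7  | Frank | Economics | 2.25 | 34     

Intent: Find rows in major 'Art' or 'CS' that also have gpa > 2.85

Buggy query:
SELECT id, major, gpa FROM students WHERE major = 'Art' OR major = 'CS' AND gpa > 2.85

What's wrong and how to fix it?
Bug: AND binds tighter than OR, so this parses as major = 'Art' OR (major = 'CS' AND gpa > 2.85)

Fix: Group the OR with parentheses (or use IN), then AND the threshold

Corrected query:
SELECT id, major, gpa FROM students WHERE (major = 'Art' OR major = 'CS') AND gpa > 2.85

Result:
id | major | gpa 
---+-------+-----
1  | Art   | 3.96
2  | CS    | 2.91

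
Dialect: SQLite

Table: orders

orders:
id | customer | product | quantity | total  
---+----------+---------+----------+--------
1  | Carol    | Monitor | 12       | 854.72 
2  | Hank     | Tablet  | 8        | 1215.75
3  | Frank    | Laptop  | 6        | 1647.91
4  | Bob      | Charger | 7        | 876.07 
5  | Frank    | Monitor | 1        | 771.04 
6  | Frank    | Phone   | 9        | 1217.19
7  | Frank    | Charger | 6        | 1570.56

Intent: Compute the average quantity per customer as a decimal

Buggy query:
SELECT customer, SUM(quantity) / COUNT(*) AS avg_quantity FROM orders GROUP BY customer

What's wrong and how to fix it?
Bug: Both operands are integers, so '/' performs integer division and truncates

Fix: Multiply by 1.0 (or CAST to REAL) to force floating-point division

Corrected query:
SELECT customer, SUM(quantity) * 1.0 / COUNT(*) AS avg_quantity FROM orders GROUP BY customer

Result:
customer | avg_quantity
---------+-------------
Bob      | 7           
Carol    | 12          
Frank    | 5.5         
Hank     | 8           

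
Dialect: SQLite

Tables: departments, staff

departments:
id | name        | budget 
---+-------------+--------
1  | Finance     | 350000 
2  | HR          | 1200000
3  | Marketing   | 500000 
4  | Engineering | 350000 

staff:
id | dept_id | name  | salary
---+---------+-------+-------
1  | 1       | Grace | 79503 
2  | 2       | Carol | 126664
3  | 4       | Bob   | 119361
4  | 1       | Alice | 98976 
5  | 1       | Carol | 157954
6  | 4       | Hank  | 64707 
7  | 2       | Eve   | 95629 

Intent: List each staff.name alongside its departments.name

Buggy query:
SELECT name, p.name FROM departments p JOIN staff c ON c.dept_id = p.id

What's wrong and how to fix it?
Bug: Both tables have a 'name' column; the unqualified reference is ambiguous

Fix: Qualify the column with its table alias (c.name)

Corrected query:
SELECT c.name, p.name FROM departments p JOIN staff c ON c.dept_id = p.id

Result:
name  | name       
------+------------
Grace | Finance    
Carol | HR         
Bob   | Engineering
Alice | Finance    
Carol | Finance    
Hank  | Engineering
Eve   | HR         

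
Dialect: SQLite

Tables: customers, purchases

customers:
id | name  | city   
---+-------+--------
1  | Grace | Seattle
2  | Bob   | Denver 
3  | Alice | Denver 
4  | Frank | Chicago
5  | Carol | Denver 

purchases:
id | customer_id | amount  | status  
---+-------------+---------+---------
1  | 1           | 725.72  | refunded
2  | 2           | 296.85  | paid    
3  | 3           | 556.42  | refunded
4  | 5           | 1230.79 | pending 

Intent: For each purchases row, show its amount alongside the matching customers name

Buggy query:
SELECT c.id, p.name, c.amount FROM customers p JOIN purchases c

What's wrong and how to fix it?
Bug: Missing join condition: each purchases row is matched to all customers rows instead of just its own

Fix: Specify the join condition linking the foreign key to the parent id

Corrected query:
SELECT c.id, p.name, c.amount FROM customers p JOIN purchases c ON c.customer_id = p.id

Result:
id | name  | amount 
---+-------+--------
1  | Grace | 725.72 
2  | Bob   | 296.85 
3  | Alice | 556.42 
4  | Carol | 1230.79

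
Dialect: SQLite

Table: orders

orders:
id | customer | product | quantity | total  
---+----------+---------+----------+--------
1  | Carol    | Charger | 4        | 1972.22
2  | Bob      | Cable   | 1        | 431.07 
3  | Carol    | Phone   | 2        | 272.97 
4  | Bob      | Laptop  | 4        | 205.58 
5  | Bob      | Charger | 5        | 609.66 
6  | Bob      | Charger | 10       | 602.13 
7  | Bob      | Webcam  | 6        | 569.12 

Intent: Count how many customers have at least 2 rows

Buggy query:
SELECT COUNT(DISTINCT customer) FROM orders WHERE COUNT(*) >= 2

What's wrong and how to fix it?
Bug: COUNT(*) cannot appear in WHERE; the per-group count doesn't exist yet

Fix: Use a subquery that GROUPs and filters with HAVING, then count its rows

Corrected query:
SELECT COUNT(*) FROM (SELECT customer FROM orders GROUP BY customer HAVING COUNT(*) >= 2)

Result:
COUNT(*)
--------
2       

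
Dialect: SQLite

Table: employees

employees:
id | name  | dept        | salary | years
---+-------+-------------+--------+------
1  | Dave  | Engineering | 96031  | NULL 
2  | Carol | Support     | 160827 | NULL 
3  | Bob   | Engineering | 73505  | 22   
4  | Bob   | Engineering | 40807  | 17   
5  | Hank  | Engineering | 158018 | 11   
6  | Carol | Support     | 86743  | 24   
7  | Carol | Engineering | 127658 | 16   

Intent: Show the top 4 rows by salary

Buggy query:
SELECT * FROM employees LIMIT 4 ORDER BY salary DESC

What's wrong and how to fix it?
Bug: LIMIT must come after ORDER BY

Fix: Sort with ORDER BY, then apply LIMIT

Corrected query:
SELECT * FROM employees ORDER BY salary DESC LIMIT 4

Result:
id | name  | dept        | salary | years
---+-------+-------------+--------+------
2  | Carol | Support     | 160827 | NULL 
5  | Hank  | Engineering | 158018 | 11   
7  | Carol | Engineering | 127658 | 16   
1  | Dave  | Engineering | 96031  | NULL 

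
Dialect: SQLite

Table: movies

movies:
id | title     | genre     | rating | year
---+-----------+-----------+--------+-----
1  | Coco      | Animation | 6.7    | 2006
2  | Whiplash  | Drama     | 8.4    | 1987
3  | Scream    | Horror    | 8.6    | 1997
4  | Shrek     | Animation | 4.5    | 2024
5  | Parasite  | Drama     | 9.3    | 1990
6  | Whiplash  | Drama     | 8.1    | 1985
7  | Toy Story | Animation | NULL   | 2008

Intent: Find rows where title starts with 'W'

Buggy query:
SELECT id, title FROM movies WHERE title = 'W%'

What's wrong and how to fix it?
Bug: Wildcards only work with LIKE; '=' treats '%' as a literal character

Fix: Replace '=' with LIKE so 'W%' is treated as a pattern

Corrected query:
SELECT id, title FROM movies WHERE title LIKE 'W%'

Result:
id | title   
---+---------
2  | Whiplash
6  | Whiplash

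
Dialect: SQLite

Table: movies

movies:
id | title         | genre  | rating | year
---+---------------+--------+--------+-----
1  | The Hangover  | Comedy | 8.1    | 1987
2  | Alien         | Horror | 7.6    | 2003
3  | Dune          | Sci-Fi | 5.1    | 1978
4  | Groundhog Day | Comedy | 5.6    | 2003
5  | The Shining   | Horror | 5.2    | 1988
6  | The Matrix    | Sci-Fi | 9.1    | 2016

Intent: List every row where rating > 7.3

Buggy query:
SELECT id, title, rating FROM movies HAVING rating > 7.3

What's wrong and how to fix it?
Bug: This is a non-aggregate query (no GROUP BY, no aggregates), so in SQLite the HAVING clause is invalid here; a row-level condition belongs in WHERE

Fix: Use WHERE for row-level filtering

Corrected query:
SELECT id, title, rating FROM movies WHERE rating > 7.3

Result:
id | title        | rating
---+--------------+-------
1  | The Hangover | 8.1   
2  | Alien        | 7.6   
6  | The Matrix   | 9.1   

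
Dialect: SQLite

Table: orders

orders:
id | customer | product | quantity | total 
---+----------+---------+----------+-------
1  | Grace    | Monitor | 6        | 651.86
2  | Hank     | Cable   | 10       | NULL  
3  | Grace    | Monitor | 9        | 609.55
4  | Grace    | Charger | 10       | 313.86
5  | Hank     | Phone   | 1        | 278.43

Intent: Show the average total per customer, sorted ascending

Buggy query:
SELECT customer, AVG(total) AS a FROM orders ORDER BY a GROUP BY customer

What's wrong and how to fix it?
Bug: GROUP BY must precede ORDER BY

Fix: Reorder: SELECT … FROM … GROUP BY … ORDER BY …

Corrected query:
SELECT customer, AVG(total) AS a FROM orders GROUP BY customer ORDER BY a

Result:
customer | a     
---------+-------
Hank     | 278.43
Grace    | 525.09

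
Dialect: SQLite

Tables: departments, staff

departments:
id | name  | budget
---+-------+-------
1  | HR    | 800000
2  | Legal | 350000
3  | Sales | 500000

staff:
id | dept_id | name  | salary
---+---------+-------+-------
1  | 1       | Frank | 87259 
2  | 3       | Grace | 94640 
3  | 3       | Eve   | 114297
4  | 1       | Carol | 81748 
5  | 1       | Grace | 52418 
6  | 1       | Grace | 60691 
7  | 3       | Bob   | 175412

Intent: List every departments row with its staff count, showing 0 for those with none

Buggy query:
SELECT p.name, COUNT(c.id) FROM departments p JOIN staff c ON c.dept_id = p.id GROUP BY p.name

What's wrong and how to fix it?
Bug: An inner join excludes parents with zero children

Fix: Switch to LEFT JOIN to retain unmatched parent rows

Corrected query:
SELECT p.name, COUNT(c.id) FROM departments p LEFT JOIN staff c ON c.dept_id = p.id GROUP BY p.name

Result:
name  | COUNT(c.id)
------+------------
HR    | 4          
Legal | 0          
Sales | 3          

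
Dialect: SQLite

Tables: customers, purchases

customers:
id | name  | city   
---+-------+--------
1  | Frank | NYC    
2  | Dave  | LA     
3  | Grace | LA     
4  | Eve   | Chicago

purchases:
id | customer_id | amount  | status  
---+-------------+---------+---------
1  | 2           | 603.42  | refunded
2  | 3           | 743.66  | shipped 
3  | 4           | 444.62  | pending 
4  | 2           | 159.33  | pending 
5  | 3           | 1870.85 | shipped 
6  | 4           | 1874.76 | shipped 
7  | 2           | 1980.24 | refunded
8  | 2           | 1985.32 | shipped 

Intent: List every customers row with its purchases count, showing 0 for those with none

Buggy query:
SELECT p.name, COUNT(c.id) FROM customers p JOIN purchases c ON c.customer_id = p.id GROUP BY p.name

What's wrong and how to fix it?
Bug: An inner join excludes parents with zero children

Fix: Switch to LEFT JOIN to retain unmatched parent rows

Corrected query:
SELECT p.name, COUNT(c.id) FROM customers p LEFT JOIN purchases c ON c.customer_id = p.id GROUP BY p.name

Result:
name  | COUNT(c.id)
------+------------
Dave  | 4          
Eve   | 2          
Frank | 0          
Grace | 2          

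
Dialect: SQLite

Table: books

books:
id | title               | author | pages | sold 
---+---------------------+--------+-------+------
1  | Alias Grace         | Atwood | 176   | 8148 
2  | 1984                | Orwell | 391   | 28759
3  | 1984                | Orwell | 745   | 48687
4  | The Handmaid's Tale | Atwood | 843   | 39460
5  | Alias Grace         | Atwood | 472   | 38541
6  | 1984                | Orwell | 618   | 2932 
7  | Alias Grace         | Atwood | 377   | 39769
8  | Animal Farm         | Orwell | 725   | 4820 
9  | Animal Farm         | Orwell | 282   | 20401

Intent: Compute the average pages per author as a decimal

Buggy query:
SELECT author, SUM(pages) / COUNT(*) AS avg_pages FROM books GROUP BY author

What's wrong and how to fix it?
Bug: SUM(pages) and COUNT(*) are both integers; the division truncates the fractional part

Fix: Multiply by 1.0 (or CAST to REAL) to force floating-point division

Corrected query:
SELECT author, SUM(pages) * 1.0 / COUNT(*) AS avg_pages FROM books GROUP BY author

Result:
author | avg_pages
-------+----------
Atwood | 467      
Orwell | 552.2    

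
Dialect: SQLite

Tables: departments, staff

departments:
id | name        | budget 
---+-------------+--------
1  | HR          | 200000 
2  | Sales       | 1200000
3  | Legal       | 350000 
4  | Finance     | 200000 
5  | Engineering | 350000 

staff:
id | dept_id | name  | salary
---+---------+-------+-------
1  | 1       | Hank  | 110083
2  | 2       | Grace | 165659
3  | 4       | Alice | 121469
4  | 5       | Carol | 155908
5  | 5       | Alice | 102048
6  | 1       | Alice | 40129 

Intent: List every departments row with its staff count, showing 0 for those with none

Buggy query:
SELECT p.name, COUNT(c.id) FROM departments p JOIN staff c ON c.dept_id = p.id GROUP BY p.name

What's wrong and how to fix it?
Bug: INNER JOIN drops departments rows that have no matching staff rows

Fix: Switch to LEFT JOIN to retain unmatched parent rows

Corrected query:
SELECT p.name, COUNT(c.id) FROM departments p LEFT JOIN staff c ON c.dept_id = p.id GROUP BY p.name

Result:
name        | COUNT(c.id)
------------+------------
Engineering | 2          
Finance     | 1          
HR          | 2          
Legal       | 0          
Sales       | 1          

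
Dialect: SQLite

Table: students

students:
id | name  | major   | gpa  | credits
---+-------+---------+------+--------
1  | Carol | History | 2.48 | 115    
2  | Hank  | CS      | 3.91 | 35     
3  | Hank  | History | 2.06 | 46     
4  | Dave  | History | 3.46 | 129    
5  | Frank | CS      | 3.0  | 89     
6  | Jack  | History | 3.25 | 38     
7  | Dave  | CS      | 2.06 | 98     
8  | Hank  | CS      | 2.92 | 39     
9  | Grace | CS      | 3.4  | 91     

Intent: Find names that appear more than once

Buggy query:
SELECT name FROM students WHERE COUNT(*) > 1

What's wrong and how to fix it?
Bug: COUNT(*) is an aggregate and cannot be used in WHERE

Fix: Group first, then use HAVING for the count condition

Corrected query:
SELECT name FROM students GROUP BY name HAVING COUNT(*) > 1

Result:
name
----
Dave
Hank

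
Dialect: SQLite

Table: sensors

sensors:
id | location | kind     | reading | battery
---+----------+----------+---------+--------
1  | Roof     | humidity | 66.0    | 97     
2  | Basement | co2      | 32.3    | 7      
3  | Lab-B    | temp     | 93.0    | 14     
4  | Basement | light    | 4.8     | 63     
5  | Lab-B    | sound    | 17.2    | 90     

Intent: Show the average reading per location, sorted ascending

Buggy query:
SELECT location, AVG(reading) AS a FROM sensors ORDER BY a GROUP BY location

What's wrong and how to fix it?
Bug: GROUP BY must precede ORDER BY

Fix: Move ORDER BY to the end, after GROUP BY

Corrected query:
SELECT location, AVG(reading) AS a FROM sensors GROUP BY location ORDER BY a

Result:
location | a    
---------+------
Basement | 18.55
Lab-B    | 55.1 
Roof     | 66   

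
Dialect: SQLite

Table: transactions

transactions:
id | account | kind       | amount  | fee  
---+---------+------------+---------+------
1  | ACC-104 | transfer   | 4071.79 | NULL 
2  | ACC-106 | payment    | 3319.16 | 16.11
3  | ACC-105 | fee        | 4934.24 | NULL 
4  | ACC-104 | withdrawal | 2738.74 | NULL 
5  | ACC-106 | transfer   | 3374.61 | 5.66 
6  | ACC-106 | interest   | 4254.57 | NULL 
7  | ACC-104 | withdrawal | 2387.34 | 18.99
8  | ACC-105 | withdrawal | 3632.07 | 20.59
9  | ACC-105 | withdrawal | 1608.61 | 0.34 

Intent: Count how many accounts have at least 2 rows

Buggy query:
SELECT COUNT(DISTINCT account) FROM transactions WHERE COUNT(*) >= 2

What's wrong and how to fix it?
Bug: COUNT(*) cannot appear in WHERE; the per-group count doesn't exist yet

Fix: Use a subquery that GROUPs and filters with HAVING, then count its rows

Corrected query:
SELECT COUNT(*) FROM (SELECT account FROM transactions GROUP BY account HAVING COUNT(*) >= 2)

Result:
COUNT(*)
--------
3       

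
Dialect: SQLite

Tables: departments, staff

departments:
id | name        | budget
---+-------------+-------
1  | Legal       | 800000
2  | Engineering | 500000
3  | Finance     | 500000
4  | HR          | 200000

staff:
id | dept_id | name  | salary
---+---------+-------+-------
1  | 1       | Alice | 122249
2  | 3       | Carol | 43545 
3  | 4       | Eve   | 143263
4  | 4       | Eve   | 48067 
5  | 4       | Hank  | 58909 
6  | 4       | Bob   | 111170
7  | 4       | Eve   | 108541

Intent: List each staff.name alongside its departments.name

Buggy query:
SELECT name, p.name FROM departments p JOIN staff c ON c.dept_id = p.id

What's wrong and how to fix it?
Bug: Both tables have a 'name' column; the unqualified reference is ambiguous

Fix: Qualify the column with its table alias (c.name)

Corrected query:
SELECT c.name, p.name FROM departments p JOIN staff c ON c.dept_id = p.id

Result:
name  | name   
------+--------
Alice | Legal  
Carol | Finance
Eve   | HR     
Eve   | HR     
Hank  | HR     
Bob   | HR     
Eve   | HR     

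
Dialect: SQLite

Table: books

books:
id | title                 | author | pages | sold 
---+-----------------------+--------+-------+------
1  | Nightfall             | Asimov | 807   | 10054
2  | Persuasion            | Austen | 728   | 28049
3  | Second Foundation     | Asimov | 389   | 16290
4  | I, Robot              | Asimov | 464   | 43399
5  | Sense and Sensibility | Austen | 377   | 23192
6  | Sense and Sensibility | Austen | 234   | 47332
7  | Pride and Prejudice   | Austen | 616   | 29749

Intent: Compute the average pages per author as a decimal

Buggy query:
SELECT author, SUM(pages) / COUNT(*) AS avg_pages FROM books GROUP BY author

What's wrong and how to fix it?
Bug: Both operands are integers, so '/' performs integer division and truncates

Fix: Multiply by 1.0 (or CAST to REAL) to force floating-point division

Corrected query:
SELECT author, SUM(pages) * 1.0 / COUNT(*) AS avg_pages FROM books GROUP BY author

Result:
author | avg_pages 
-------+-----------
Asimov | 553.333333
Austen | 488.75    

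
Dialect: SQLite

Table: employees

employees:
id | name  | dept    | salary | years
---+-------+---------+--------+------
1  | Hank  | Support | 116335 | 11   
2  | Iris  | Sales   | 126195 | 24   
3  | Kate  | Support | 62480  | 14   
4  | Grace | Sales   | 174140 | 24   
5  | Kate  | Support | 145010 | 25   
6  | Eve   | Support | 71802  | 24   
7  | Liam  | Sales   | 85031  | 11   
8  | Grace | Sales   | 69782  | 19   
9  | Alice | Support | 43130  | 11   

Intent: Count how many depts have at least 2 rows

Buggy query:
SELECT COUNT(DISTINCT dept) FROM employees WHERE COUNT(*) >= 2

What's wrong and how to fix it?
Bug: WHERE filters individual rows, not groups, so a group-level COUNT is invalid there

Fix: Use a subquery that GROUPs and filters with HAVING, then count its rows

Corrected query:
SELECT COUNT(*) FROM (SELECT dept FROM employees GROUP BY dept HAVING COUNT(*) >= 2)

Result:
COUNT(*)
--------
2       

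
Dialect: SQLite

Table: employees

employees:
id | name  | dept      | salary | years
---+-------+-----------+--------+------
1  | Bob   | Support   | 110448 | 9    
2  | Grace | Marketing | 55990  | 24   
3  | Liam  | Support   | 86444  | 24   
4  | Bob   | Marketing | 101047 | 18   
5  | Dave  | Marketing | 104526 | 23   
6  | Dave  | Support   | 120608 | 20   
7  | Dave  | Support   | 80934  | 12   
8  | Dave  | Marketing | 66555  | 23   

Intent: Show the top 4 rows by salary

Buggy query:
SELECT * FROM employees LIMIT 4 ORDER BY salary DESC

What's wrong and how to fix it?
Bug: LIMIT must come after ORDER BY

Fix: Sort with ORDER BY, then apply LIMIT

Corrected query:
SELECT * FROM employees ORDER BY salary DESC LIMIT 4

Result:
id | name | dept      | salary | years
---+------+-----------+--------+------
6  | Dave | Support   | 120608 | 20   
1  | Bob  | Support   | 110448 | 9    
5  | Dave | Marketing | 104526 | 23   
4  | Bob  | Marketing | 101047 | 18   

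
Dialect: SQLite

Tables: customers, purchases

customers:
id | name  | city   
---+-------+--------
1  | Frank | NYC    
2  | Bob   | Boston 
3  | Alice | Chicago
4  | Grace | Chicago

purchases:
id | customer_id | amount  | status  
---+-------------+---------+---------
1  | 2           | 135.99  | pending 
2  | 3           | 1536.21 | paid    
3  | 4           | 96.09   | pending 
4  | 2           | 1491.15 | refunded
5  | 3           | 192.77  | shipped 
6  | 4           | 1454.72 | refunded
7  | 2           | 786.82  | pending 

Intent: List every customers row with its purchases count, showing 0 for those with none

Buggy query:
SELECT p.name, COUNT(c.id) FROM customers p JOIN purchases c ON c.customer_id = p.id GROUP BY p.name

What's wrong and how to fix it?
Bug: INNER JOIN drops customers rows that have no matching purchases rows

Fix: Use LEFT JOIN so parents without children still appear (COUNT(c.id) gives 0)

Corrected query:
SELECT p.name, COUNT(c.id) FROM customers p LEFT JOIN purchases c ON c.customer_id = p.id GROUP BY p.name

Result:
name  | COUNT(c.id)
------+------------
Alice | 2          
Bob   | 3          
Frank | 0          
Grace | 2          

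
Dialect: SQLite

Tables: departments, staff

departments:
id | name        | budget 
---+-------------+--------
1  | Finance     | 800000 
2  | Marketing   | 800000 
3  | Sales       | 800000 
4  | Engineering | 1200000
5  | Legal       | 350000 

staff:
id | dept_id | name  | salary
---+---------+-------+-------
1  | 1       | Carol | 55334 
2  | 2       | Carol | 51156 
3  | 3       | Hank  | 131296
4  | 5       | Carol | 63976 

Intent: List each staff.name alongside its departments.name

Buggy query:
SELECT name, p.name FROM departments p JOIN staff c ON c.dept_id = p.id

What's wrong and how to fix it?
Bug: 'name' exists in both joined tables, so the database can't tell which one is meant

Fix: Qualify the column with its table alias (c.name)

Corrected query:
SELECT c.name, p.name FROM departments p JOIN staff c ON c.dept_id = p.id

Result:
name  | name     
------+----------
Carol | Finance  
Carol | Marketing
Hank  | Sales    
Carol | Legal    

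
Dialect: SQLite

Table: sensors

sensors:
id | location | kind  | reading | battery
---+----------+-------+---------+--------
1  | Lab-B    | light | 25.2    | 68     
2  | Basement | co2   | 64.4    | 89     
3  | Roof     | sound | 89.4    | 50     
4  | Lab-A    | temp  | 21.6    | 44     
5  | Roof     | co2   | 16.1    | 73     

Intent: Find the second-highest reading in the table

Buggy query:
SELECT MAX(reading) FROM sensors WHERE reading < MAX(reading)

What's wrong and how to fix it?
Bug: The inner MAX is an aggregate inside WHERE, which is not allowed

Fix: Put the inner MAX in a scalar subquery

Corrected query:
SELECT MAX(reading) FROM sensors WHERE reading < (SELECT MAX(reading) FROM sensors)

Result:
MAX(reading)
------------
64.4        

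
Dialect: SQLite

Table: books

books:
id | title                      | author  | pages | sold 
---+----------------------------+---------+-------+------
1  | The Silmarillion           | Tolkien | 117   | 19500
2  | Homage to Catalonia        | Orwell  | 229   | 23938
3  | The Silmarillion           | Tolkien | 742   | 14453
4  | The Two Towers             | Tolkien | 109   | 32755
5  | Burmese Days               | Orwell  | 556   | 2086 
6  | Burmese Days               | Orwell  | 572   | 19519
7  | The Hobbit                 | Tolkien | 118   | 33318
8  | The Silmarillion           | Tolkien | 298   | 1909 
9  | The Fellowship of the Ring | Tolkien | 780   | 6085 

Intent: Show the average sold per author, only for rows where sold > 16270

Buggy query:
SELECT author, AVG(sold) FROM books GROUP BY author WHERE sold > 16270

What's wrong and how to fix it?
Bug: Row-level WHERE must come before GROUP BY in the clause order

Fix: Move the WHERE clause before GROUP BY

Corrected query:
SELECT author, AVG(sold) FROM books WHERE sold > 16270 GROUP BY author

Result:
author  | AVG(sold)   
--------+-------------
Orwell  | 21728.5     
Tolkien | 28524.333333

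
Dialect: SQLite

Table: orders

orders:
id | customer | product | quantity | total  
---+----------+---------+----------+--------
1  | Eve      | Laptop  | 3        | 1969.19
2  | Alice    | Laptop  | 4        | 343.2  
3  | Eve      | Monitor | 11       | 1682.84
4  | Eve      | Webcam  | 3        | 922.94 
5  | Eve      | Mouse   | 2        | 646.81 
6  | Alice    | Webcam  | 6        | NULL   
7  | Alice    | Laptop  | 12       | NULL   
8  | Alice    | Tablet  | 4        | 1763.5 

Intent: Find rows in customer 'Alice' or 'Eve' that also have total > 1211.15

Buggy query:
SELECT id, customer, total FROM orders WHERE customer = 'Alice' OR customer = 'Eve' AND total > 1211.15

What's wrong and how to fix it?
Bug: Without parentheses, AND is evaluated before OR, so the total filter only applies to the 'Eve' branch

Fix: Group the OR with parentheses (or use IN), then AND the threshold

Corrected query:
SELECT id, customer, total FROM orders WHERE (customer = 'Alice' OR customer = 'Eve') AND total > 1211.15

Result:
id | customer | total  
---+----------+--------
1  | Eve      | 1969.19
3  | Eve      | 1682.84
8  | Alice    | 1763.5 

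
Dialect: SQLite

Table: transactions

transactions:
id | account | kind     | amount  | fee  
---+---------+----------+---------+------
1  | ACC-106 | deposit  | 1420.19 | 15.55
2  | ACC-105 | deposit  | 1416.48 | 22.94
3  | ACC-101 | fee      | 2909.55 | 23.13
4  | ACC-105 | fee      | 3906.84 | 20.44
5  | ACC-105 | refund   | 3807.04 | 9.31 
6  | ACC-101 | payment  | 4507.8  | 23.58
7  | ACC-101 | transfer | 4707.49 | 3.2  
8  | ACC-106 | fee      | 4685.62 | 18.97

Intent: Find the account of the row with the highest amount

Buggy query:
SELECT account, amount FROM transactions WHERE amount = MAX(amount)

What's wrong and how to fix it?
Bug: WHERE is evaluated per row; an aggregate over the whole table isn't defined there

Fix: Wrap MAX in a scalar subquery so WHERE compares against a single value

Corrected query:
SELECT account, amount FROM transactions WHERE amount = (SELECT MAX(amount) FROM transactions)

Result:
account | amount 
--------+--------
ACC-101 | 4707.49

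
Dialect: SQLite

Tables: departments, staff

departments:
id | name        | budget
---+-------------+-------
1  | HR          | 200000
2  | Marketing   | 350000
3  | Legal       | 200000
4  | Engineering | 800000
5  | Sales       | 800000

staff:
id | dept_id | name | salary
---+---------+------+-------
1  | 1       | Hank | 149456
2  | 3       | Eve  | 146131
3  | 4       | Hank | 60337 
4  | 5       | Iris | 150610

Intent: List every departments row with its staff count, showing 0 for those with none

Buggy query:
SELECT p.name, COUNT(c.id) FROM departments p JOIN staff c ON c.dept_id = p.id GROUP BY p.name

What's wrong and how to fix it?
Bug: INNER JOIN drops departments rows that have no matching staff rows

Fix: Switch to LEFT JOIN to retain unmatched parent rows

Corrected query:
SELECT p.name, COUNT(c.id) FROM departments p LEFT JOIN staff c ON c.dept_id = p.id GROUP BY p.name

Result:
name        | COUNT(c.id)
------------+------------
Engineering | 1          
HR          | 1          
Legal       | 1          
Marketing   | 0          
Sales       | 1          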